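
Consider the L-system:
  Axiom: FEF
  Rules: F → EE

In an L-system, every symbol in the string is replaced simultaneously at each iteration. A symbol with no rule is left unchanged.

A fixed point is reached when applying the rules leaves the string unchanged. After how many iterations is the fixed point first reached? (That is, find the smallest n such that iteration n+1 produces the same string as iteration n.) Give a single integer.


Step 0: FEF
Step 1: EEEEE
Step 2: EEEEE  (unchanged — fixed point at step 1)

Answer: 1


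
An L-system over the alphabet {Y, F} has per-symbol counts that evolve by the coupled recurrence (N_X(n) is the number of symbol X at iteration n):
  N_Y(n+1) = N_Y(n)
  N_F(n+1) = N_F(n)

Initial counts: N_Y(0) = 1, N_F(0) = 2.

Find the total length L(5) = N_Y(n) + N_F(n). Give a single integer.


Answer: 3

Derivation:
Step 0: N_Y=1, N_F=2, L=3
Step 1: N_Y=1, N_F=2, L=3
Step 2: N_Y=1, N_F=2, L=3
Step 3: N_Y=1, N_F=2, L=3
Step 4: N_Y=1, N_F=2, L=3
Step 5: N_Y=1, N_F=2, L=3


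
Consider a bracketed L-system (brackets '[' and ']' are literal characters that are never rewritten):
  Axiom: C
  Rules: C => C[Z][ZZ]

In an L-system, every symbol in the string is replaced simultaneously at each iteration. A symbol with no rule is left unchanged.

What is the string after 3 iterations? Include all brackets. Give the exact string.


Answer: C[Z][ZZ][Z][ZZ][Z][ZZ]

Derivation:
Step 0: C
Step 1: C[Z][ZZ]
Step 2: C[Z][ZZ][Z][ZZ]
Step 3: C[Z][ZZ][Z][ZZ][Z][ZZ]


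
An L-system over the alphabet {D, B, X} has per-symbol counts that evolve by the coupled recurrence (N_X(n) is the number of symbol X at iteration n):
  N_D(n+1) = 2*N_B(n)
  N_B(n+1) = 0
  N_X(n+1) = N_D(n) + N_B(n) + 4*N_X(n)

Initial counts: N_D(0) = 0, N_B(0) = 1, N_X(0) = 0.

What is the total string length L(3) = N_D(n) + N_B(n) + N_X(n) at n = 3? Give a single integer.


Step 0: N_D=0, N_B=1, N_X=0, L=1
Step 1: N_D=2, N_B=0, N_X=1, L=3
Step 2: N_D=0, N_B=0, N_X=6, L=6
Step 3: N_D=0, N_B=0, N_X=24, L=24

Answer: 24


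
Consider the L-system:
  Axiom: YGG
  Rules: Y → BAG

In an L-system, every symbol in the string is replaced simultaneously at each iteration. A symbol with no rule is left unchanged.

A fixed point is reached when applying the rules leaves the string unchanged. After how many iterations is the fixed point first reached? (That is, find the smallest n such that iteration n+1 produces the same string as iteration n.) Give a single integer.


Answer: 1

Derivation:
Step 0: YGG
Step 1: BAGGG
Step 2: BAGGG  (unchanged — fixed point at step 1)


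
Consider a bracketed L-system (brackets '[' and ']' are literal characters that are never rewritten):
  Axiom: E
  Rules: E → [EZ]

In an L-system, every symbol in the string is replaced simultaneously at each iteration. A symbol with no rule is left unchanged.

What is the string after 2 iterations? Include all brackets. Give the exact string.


Step 0: E
Step 1: [EZ]
Step 2: [[EZ]Z]

Answer: [[EZ]Z]


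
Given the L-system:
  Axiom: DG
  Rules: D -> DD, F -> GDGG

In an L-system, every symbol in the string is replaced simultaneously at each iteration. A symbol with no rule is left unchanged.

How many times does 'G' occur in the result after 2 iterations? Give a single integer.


Step 0: DG  (1 'G')
Step 1: DDG  (1 'G')
Step 2: DDDDG  (1 'G')

Answer: 1


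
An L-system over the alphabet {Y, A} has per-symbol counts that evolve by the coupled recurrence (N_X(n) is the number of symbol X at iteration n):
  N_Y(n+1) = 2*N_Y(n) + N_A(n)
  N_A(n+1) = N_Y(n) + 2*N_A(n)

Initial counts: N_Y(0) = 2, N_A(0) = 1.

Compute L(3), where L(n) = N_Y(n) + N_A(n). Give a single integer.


Answer: 81

Derivation:
Step 0: N_Y=2, N_A=1, L=3
Step 1: N_Y=5, N_A=4, L=9
Step 2: N_Y=14, N_A=13, L=27
Step 3: N_Y=41, N_A=40, L=81


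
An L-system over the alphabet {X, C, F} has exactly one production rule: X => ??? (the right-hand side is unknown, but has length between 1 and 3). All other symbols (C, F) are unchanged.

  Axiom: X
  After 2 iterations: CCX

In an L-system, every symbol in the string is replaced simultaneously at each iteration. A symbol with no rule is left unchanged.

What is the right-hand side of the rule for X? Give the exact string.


Answer: CX

Derivation:
Trying X => CX:
  Step 0: X
  Step 1: CX
  Step 2: CCX
Matches the given result.


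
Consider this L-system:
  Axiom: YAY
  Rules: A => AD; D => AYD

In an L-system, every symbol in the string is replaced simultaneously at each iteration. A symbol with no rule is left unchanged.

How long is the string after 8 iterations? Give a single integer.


Step 0: length = 3
Step 1: length = 4
Step 2: length = 7
Step 3: length = 13
Step 4: length = 25
Step 5: length = 49
Step 6: length = 97
Step 7: length = 193
Step 8: length = 385

Answer: 385


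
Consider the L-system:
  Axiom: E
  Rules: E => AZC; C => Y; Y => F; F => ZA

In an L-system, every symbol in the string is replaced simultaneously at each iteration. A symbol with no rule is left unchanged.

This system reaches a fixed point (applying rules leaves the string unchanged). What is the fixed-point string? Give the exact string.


Answer: AZZA

Derivation:
Step 0: E
Step 1: AZC
Step 2: AZY
Step 3: AZF
Step 4: AZZA
Step 5: AZZA  (unchanged — fixed point at step 4)


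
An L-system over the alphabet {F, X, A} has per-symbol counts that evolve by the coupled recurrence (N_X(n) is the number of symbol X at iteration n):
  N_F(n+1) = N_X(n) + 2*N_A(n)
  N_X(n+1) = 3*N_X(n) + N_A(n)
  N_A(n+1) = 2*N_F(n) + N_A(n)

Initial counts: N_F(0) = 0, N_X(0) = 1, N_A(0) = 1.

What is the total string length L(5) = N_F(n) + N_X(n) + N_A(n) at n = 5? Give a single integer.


Step 0: N_F=0, N_X=1, N_A=1, L=2
Step 1: N_F=3, N_X=4, N_A=1, L=8
Step 2: N_F=6, N_X=13, N_A=7, L=26
Step 3: N_F=27, N_X=46, N_A=19, L=92
Step 4: N_F=84, N_X=157, N_A=73, L=314
Step 5: N_F=303, N_X=544, N_A=241, L=1088

Answer: 1088


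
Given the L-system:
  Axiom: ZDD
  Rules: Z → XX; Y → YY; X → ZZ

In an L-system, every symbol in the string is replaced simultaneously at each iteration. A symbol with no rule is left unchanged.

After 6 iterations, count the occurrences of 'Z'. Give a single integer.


Step 0: ZDD  (1 'Z')
Step 1: XXDD  (0 'Z')
Step 2: ZZZZDD  (4 'Z')
Step 3: XXXXXXXXDD  (0 'Z')
Step 4: ZZZZZZZZZZZZZZZZDD  (16 'Z')
Step 5: XXXXXXXXXXXXXXXXXXXXXXXXXXXXXXXXDD  (0 'Z')
Step 6: ZZZZZZZZZZZZZZZZZZZZZZZZZZZZZZZZZZZZZZZZZZZZZZZZZZZZZZZZZZZZZZZZDD  (64 'Z')

Answer: 64


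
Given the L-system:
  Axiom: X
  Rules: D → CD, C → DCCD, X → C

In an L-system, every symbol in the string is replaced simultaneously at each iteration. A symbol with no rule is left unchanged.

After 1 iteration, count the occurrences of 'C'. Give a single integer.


Step 0: X  (0 'C')
Step 1: C  (1 'C')

Answer: 1


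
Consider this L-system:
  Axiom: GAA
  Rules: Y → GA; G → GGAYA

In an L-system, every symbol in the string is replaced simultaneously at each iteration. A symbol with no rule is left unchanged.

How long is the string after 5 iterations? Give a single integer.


Step 0: length = 3
Step 1: length = 7
Step 2: length = 16
Step 3: length = 38
Step 4: length = 91
Step 5: length = 219

Answer: 219


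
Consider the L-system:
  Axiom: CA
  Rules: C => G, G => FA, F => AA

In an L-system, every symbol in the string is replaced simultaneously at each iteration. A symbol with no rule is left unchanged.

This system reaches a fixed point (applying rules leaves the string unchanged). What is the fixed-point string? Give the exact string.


Answer: AAAA

Derivation:
Step 0: CA
Step 1: GA
Step 2: FAA
Step 3: AAAA
Step 4: AAAA  (unchanged — fixed point at step 3)


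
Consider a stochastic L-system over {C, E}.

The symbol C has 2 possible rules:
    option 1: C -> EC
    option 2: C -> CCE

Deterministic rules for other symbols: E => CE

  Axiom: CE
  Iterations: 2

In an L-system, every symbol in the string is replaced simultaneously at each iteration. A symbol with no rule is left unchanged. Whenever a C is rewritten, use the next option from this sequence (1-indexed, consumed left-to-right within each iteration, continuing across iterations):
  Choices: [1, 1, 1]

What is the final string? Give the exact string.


Step 0: CE
Step 1: ECCE  (used choices [1])
Step 2: CEECECCE  (used choices [1, 1])

Answer: CEECECCE


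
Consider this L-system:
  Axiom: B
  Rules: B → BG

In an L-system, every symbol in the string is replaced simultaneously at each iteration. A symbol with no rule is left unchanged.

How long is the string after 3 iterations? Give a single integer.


Step 0: length = 1
Step 1: length = 2
Step 2: length = 3
Step 3: length = 4

Answer: 4


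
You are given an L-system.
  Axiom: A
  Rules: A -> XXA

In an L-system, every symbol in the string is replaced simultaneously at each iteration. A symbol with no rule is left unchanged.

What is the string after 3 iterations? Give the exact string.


Answer: XXXXXXA

Derivation:
Step 0: A
Step 1: XXA
Step 2: XXXXA
Step 3: XXXXXXA


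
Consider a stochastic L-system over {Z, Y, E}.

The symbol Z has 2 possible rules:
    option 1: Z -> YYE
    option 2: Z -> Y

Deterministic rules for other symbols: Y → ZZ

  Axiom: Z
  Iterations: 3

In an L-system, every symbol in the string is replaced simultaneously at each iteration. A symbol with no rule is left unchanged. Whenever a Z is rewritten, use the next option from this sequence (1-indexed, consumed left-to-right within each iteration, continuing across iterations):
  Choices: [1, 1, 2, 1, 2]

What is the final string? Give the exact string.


Answer: YYEYYYEYE

Derivation:
Step 0: Z
Step 1: YYE  (used choices [1])
Step 2: ZZZZE  (used choices [])
Step 3: YYEYYYEYE  (used choices [1, 2, 1, 2])


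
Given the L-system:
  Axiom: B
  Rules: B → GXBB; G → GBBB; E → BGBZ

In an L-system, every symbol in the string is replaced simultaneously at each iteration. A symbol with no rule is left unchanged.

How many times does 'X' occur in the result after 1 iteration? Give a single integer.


Answer: 1

Derivation:
Step 0: B  (0 'X')
Step 1: GXBB  (1 'X')


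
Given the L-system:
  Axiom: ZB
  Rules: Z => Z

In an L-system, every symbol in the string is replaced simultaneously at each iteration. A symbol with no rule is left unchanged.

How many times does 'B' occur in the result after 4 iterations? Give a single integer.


Answer: 1

Derivation:
Step 0: ZB  (1 'B')
Step 1: ZB  (1 'B')
Step 2: ZB  (1 'B')
Step 3: ZB  (1 'B')
Step 4: ZB  (1 'B')


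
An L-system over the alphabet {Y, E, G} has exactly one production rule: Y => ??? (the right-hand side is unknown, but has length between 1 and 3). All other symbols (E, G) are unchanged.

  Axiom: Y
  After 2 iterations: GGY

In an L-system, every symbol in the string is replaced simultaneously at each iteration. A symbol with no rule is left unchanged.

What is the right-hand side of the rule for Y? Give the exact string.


Answer: GY

Derivation:
Trying Y => GY:
  Step 0: Y
  Step 1: GY
  Step 2: GGY
Matches the given result.


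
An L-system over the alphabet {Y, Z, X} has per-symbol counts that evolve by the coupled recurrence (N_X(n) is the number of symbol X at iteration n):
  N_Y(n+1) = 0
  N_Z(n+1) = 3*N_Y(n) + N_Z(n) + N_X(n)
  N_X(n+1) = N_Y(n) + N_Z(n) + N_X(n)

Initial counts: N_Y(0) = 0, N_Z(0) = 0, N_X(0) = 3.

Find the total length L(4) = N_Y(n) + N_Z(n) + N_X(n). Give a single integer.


Step 0: N_Y=0, N_Z=0, N_X=3, L=3
Step 1: N_Y=0, N_Z=3, N_X=3, L=6
Step 2: N_Y=0, N_Z=6, N_X=6, L=12
Step 3: N_Y=0, N_Z=12, N_X=12, L=24
Step 4: N_Y=0, N_Z=24, N_X=24, L=48

Answer: 48


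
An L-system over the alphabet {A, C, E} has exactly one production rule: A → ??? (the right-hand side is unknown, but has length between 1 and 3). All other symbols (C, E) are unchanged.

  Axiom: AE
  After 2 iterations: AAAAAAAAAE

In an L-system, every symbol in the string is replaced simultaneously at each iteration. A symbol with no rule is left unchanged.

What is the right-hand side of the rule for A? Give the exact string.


Answer: AAA

Derivation:
Trying A → AAA:
  Step 0: AE
  Step 1: AAAE
  Step 2: AAAAAAAAAE
Matches the given result.


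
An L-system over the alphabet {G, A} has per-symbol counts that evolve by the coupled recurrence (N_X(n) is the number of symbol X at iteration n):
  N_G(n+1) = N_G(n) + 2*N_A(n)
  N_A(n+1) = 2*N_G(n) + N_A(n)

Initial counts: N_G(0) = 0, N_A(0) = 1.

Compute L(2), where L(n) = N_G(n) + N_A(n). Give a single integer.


Step 0: N_G=0, N_A=1, L=1
Step 1: N_G=2, N_A=1, L=3
Step 2: N_G=4, N_A=5, L=9

Answer: 9


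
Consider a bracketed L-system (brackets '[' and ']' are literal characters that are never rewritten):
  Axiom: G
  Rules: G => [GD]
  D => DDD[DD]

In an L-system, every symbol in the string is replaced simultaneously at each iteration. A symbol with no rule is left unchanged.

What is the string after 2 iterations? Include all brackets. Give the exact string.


Step 0: G
Step 1: [GD]
Step 2: [[GD]DDD[DD]]

Answer: [[GD]DDD[DD]]


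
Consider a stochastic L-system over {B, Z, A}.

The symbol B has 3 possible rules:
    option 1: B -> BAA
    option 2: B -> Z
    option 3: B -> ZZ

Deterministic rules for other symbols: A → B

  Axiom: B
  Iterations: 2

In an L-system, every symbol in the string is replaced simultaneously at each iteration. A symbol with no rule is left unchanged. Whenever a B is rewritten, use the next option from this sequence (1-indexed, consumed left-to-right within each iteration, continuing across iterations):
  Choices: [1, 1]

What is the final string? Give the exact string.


Step 0: B
Step 1: BAA  (used choices [1])
Step 2: BAABB  (used choices [1])

Answer: BAABB


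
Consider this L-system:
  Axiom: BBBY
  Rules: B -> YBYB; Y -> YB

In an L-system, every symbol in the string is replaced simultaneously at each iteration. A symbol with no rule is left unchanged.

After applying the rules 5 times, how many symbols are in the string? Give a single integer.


Step 0: length = 4
Step 1: length = 14
Step 2: length = 42
Step 3: length = 126
Step 4: length = 378
Step 5: length = 1134

Answer: 1134


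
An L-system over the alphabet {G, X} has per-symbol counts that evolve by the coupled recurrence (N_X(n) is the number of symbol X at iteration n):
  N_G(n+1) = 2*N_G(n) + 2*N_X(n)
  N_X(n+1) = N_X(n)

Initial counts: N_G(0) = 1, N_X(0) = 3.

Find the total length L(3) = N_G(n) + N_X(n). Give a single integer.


Answer: 53

Derivation:
Step 0: N_G=1, N_X=3, L=4
Step 1: N_G=8, N_X=3, L=11
Step 2: N_G=22, N_X=3, L=25
Step 3: N_G=50, N_X=3, L=53


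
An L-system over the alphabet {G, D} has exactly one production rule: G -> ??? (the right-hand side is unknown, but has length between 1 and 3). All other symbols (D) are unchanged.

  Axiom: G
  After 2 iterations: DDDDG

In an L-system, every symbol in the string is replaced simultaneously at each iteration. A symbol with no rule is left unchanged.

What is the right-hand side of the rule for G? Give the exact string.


Answer: DDG

Derivation:
Trying G -> DDG:
  Step 0: G
  Step 1: DDG
  Step 2: DDDDG
Matches the given result.


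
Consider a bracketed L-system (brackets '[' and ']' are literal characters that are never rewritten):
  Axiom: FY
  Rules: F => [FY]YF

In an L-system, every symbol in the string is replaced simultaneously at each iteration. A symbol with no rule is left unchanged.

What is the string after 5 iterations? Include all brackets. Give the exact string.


Answer: [[[[[FY]YFY]Y[FY]YFY]Y[[FY]YFY]Y[FY]YFY]Y[[[FY]YFY]Y[FY]YFY]Y[[FY]YFY]Y[FY]YFY]Y[[[[FY]YFY]Y[FY]YFY]Y[[FY]YFY]Y[FY]YFY]Y[[[FY]YFY]Y[FY]YFY]Y[[FY]YFY]Y[FY]YFY

Derivation:
Step 0: FY
Step 1: [FY]YFY
Step 2: [[FY]YFY]Y[FY]YFY
Step 3: [[[FY]YFY]Y[FY]YFY]Y[[FY]YFY]Y[FY]YFY
Step 4: [[[[FY]YFY]Y[FY]YFY]Y[[FY]YFY]Y[FY]YFY]Y[[[FY]YFY]Y[FY]YFY]Y[[FY]YFY]Y[FY]YFY
Step 5: [[[[[FY]YFY]Y[FY]YFY]Y[[FY]YFY]Y[FY]YFY]Y[[[FY]YFY]Y[FY]YFY]Y[[FY]YFY]Y[FY]YFY]Y[[[[FY]YFY]Y[FY]YFY]Y[[FY]YFY]Y[FY]YFY]Y[[[FY]YFY]Y[FY]YFY]Y[[FY]YFY]Y[FY]YFY


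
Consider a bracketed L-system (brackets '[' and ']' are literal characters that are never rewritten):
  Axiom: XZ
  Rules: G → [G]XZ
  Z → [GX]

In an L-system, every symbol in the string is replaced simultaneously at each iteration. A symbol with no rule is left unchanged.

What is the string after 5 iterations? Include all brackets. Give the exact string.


Step 0: XZ
Step 1: X[GX]
Step 2: X[[G]XZX]
Step 3: X[[[G]XZ]X[GX]X]
Step 4: X[[[[G]XZ]X[GX]]X[[G]XZX]X]
Step 5: X[[[[[G]XZ]X[GX]]X[[G]XZX]]X[[[G]XZ]X[GX]X]X]

Answer: X[[[[[G]XZ]X[GX]]X[[G]XZX]]X[[[G]XZ]X[GX]X]X]


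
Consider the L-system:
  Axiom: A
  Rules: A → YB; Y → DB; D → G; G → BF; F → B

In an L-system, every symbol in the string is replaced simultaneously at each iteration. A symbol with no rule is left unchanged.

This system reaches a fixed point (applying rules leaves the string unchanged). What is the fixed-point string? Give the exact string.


Step 0: A
Step 1: YB
Step 2: DBB
Step 3: GBB
Step 4: BFBB
Step 5: BBBB
Step 6: BBBB  (unchanged — fixed point at step 5)

Answer: BBBB


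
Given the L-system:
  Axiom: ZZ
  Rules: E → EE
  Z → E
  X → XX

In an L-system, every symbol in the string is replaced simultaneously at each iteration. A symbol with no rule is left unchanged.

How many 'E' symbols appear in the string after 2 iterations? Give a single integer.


Step 0: ZZ  (0 'E')
Step 1: EE  (2 'E')
Step 2: EEEE  (4 'E')

Answer: 4


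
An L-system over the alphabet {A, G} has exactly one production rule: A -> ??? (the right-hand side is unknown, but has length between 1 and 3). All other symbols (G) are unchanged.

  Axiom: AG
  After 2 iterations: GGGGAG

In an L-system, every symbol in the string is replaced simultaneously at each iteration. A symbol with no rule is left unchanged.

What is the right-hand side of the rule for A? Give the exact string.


Answer: GGA

Derivation:
Trying A -> GGA:
  Step 0: AG
  Step 1: GGAG
  Step 2: GGGGAG
Matches the given result.


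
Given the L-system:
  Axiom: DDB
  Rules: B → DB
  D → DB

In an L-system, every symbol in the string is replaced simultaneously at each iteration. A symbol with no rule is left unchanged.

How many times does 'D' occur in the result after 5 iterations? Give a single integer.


Answer: 48

Derivation:
Step 0: DDB  (2 'D')
Step 1: DBDBDB  (3 'D')
Step 2: DBDBDBDBDBDB  (6 'D')
Step 3: DBDBDBDBDBDBDBDBDBDBDBDB  (12 'D')
Step 4: DBDBDBDBDBDBDBDBDBDBDBDBDBDBDBDBDBDBDBDBDBDBDBDB  (24 'D')
Step 5: DBDBDBDBDBDBDBDBDBDBDBDBDBDBDBDBDBDBDBDBDBDBDBDBDBDBDBDBDBDBDBDBDBDBDBDBDBDBDBDBDBDBDBDBDBDBDBDB  (48 'D')


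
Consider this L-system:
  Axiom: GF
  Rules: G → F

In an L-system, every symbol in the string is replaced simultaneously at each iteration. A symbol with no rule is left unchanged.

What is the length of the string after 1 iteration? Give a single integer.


Step 0: length = 2
Step 1: length = 2

Answer: 2


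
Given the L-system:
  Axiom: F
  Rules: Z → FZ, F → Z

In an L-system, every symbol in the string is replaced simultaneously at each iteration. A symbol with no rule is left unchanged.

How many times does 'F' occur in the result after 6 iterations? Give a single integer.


Answer: 5

Derivation:
Step 0: F  (1 'F')
Step 1: Z  (0 'F')
Step 2: FZ  (1 'F')
Step 3: ZFZ  (1 'F')
Step 4: FZZFZ  (2 'F')
Step 5: ZFZFZZFZ  (3 'F')
Step 6: FZZFZZFZFZZFZ  (5 'F')


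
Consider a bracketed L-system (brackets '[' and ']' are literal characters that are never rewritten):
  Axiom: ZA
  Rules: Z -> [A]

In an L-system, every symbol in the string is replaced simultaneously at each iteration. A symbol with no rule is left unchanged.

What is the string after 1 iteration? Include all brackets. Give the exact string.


Step 0: ZA
Step 1: [A]A

Answer: [A]A


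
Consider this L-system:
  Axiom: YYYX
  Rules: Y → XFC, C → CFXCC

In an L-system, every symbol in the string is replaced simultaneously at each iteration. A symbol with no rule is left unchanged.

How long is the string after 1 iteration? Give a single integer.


Answer: 10

Derivation:
Step 0: length = 4
Step 1: length = 10


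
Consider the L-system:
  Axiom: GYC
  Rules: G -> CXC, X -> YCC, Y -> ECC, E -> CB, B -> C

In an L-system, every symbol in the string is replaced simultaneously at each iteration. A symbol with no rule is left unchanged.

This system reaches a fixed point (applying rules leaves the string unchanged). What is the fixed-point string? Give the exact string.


Step 0: GYC
Step 1: CXCECCC
Step 2: CYCCCCBCCC
Step 3: CECCCCCCCCCC
Step 4: CCBCCCCCCCCCC
Step 5: CCCCCCCCCCCCC
Step 6: CCCCCCCCCCCCC  (unchanged — fixed point at step 5)

Answer: CCCCCCCCCCCCC


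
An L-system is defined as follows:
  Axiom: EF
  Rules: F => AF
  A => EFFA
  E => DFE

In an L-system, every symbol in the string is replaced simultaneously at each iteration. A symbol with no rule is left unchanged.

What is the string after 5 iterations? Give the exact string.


Step 0: EF
Step 1: DFEAF
Step 2: DAFDFEEFFAAF
Step 3: DEFFAAFDAFDFEDFEAFAFEFFAEFFAAF
Step 4: DDFEAFAFEFFAEFFAAFDEFFAAFDAFDFEDAFDFEEFFAAFEFFAAFDFEAFAFEFFADFEAFAFEFFAEFFAAF
Step 5: DDAFDFEEFFAAFEFFAAFDFEAFAFEFFADFEAFAFEFFAEFFAAFDDFEAFAFEFFAEFFAAFDEFFAAFDAFDFEDEFFAAFDAFDFEDFEAFAFEFFAEFFAAFDFEAFAFEFFAEFFAAFDAFDFEEFFAAFEFFAAFDFEAFAFEFFADAFDFEEFFAAFEFFAAFDFEAFAFEFFADFEAFAFEFFAEFFAAF

Answer: DDAFDFEEFFAAFEFFAAFDFEAFAFEFFADFEAFAFEFFAEFFAAFDDFEAFAFEFFAEFFAAFDEFFAAFDAFDFEDEFFAAFDAFDFEDFEAFAFEFFAEFFAAFDFEAFAFEFFAEFFAAFDAFDFEEFFAAFEFFAAFDFEAFAFEFFADAFDFEEFFAAFEFFAAFDFEAFAFEFFADFEAFAFEFFAEFFAAF


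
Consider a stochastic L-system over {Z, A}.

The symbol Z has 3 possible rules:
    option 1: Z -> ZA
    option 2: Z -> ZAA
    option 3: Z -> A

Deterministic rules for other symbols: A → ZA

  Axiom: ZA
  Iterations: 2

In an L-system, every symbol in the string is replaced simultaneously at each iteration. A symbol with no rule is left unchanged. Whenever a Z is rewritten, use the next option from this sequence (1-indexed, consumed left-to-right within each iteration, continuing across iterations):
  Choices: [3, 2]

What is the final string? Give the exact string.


Answer: ZAZAAZA

Derivation:
Step 0: ZA
Step 1: AZA  (used choices [3])
Step 2: ZAZAAZA  (used choices [2])


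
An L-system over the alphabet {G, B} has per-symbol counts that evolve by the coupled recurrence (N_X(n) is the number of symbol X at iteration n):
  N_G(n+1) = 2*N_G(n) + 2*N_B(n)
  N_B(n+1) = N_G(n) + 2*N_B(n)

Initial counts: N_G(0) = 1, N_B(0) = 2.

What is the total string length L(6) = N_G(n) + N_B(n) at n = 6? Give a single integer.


Answer: 5176

Derivation:
Step 0: N_G=1, N_B=2, L=3
Step 1: N_G=6, N_B=5, L=11
Step 2: N_G=22, N_B=16, L=38
Step 3: N_G=76, N_B=54, L=130
Step 4: N_G=260, N_B=184, L=444
Step 5: N_G=888, N_B=628, L=1516
Step 6: N_G=3032, N_B=2144, L=5176


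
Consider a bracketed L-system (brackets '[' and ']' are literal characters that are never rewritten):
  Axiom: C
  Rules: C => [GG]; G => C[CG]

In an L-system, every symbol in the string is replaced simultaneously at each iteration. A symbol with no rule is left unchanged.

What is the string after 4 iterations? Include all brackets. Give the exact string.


Step 0: C
Step 1: [GG]
Step 2: [C[CG]C[CG]]
Step 3: [[GG][[GG]C[CG]][GG][[GG]C[CG]]]
Step 4: [[C[CG]C[CG]][[C[CG]C[CG]][GG][[GG]C[CG]]][C[CG]C[CG]][[C[CG]C[CG]][GG][[GG]C[CG]]]]

Answer: [[C[CG]C[CG]][[C[CG]C[CG]][GG][[GG]C[CG]]][C[CG]C[CG]][[C[CG]C[CG]][GG][[GG]C[CG]]]]


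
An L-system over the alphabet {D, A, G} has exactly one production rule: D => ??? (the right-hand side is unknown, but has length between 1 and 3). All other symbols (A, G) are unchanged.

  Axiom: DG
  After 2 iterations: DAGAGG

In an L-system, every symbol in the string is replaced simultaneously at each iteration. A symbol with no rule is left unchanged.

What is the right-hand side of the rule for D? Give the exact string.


Trying D => DAG:
  Step 0: DG
  Step 1: DAGG
  Step 2: DAGAGG
Matches the given result.

Answer: DAG


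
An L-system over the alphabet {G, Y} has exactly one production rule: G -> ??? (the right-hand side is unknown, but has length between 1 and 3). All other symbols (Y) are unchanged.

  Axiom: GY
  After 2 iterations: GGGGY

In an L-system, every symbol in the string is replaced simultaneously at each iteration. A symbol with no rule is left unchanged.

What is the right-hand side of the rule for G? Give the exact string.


Trying G -> GG:
  Step 0: GY
  Step 1: GGY
  Step 2: GGGGY
Matches the given result.

Answer: GG


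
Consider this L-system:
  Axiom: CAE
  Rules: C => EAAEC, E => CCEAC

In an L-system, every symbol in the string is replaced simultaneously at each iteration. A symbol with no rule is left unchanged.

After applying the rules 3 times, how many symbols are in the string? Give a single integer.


Step 0: length = 3
Step 1: length = 11
Step 2: length = 39
Step 3: length = 135

Answer: 135


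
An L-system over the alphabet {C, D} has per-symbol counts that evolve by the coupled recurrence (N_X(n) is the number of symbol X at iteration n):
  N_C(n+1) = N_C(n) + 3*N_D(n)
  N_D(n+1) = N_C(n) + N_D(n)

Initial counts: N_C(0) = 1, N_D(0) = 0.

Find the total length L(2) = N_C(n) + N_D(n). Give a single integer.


Answer: 6

Derivation:
Step 0: N_C=1, N_D=0, L=1
Step 1: N_C=1, N_D=1, L=2
Step 2: N_C=4, N_D=2, L=6


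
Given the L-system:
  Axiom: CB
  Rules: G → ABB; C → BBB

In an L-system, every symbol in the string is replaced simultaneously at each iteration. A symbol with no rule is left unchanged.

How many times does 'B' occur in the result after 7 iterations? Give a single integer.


Step 0: CB  (1 'B')
Step 1: BBBB  (4 'B')
Step 2: BBBB  (4 'B')
Step 3: BBBB  (4 'B')
Step 4: BBBB  (4 'B')
Step 5: BBBB  (4 'B')
Step 6: BBBB  (4 'B')
Step 7: BBBB  (4 'B')

Answer: 4


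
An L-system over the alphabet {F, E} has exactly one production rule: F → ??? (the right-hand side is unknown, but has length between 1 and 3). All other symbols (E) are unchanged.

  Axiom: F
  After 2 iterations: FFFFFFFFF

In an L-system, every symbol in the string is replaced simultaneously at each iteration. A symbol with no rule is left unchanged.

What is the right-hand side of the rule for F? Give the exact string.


Answer: FFF

Derivation:
Trying F → FFF:
  Step 0: F
  Step 1: FFF
  Step 2: FFFFFFFFF
Matches the given result.


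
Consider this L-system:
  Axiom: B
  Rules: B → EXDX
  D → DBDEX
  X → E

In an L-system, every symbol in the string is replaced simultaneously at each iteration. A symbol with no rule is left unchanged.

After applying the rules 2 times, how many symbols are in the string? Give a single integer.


Answer: 8

Derivation:
Step 0: length = 1
Step 1: length = 4
Step 2: length = 8


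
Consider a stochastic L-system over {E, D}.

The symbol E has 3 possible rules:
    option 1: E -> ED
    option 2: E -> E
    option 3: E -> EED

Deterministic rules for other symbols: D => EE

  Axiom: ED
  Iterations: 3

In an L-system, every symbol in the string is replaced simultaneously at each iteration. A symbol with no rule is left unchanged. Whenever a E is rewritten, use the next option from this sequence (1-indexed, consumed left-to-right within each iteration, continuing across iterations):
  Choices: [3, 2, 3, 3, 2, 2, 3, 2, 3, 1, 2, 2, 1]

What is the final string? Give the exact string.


Answer: EEEDEEEEEDEDEEEEED

Derivation:
Step 0: ED
Step 1: EEDEE  (used choices [3])
Step 2: EEEDEEEEDE  (used choices [2, 3, 3, 2])
Step 3: EEEDEEEEEDEDEEEEED  (used choices [2, 3, 2, 3, 1, 2, 2, 1])


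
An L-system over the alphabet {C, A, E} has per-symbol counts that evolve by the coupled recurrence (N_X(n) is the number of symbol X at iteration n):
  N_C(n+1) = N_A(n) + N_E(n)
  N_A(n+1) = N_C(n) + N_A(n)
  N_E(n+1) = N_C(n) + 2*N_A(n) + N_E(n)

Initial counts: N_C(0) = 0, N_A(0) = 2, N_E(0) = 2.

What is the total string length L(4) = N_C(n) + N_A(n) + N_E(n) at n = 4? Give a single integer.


Step 0: N_C=0, N_A=2, N_E=2, L=4
Step 1: N_C=4, N_A=2, N_E=6, L=12
Step 2: N_C=8, N_A=6, N_E=14, L=28
Step 3: N_C=20, N_A=14, N_E=34, L=68
Step 4: N_C=48, N_A=34, N_E=82, L=164

Answer: 164


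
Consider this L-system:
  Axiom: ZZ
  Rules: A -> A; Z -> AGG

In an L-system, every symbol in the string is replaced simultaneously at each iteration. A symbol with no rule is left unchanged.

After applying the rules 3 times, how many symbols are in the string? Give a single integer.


Answer: 6

Derivation:
Step 0: length = 2
Step 1: length = 6
Step 2: length = 6
Step 3: length = 6


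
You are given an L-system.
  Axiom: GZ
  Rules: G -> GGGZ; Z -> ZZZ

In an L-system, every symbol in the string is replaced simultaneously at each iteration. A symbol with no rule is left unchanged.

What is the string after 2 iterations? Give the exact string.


Answer: GGGZGGGZGGGZZZZZZZZZZZZZ

Derivation:
Step 0: GZ
Step 1: GGGZZZZ
Step 2: GGGZGGGZGGGZZZZZZZZZZZZZ


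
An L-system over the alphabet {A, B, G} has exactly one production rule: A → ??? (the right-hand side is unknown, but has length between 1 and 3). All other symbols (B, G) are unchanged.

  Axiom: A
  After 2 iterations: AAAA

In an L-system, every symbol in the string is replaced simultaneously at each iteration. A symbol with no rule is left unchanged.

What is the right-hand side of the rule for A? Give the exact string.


Trying A → AA:
  Step 0: A
  Step 1: AA
  Step 2: AAAA
Matches the given result.

Answer: AA


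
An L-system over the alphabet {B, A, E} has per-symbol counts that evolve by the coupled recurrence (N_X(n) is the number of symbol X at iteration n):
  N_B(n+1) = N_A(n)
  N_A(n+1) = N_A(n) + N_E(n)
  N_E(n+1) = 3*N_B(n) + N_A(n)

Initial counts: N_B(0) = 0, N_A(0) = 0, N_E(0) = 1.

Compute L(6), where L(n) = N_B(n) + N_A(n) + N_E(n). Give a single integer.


Step 0: N_B=0, N_A=0, N_E=1, L=1
Step 1: N_B=0, N_A=1, N_E=0, L=1
Step 2: N_B=1, N_A=1, N_E=1, L=3
Step 3: N_B=1, N_A=2, N_E=4, L=7
Step 4: N_B=2, N_A=6, N_E=5, L=13
Step 5: N_B=6, N_A=11, N_E=12, L=29
Step 6: N_B=11, N_A=23, N_E=29, L=63

Answer: 63


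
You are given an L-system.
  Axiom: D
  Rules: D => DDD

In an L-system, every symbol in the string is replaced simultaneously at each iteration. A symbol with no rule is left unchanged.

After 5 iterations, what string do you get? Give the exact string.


Step 0: D
Step 1: DDD
Step 2: DDDDDDDDD
Step 3: DDDDDDDDDDDDDDDDDDDDDDDDDDD
Step 4: DDDDDDDDDDDDDDDDDDDDDDDDDDDDDDDDDDDDDDDDDDDDDDDDDDDDDDDDDDDDDDDDDDDDDDDDDDDDDDDDD
Step 5: DDDDDDDDDDDDDDDDDDDDDDDDDDDDDDDDDDDDDDDDDDDDDDDDDDDDDDDDDDDDDDDDDDDDDDDDDDDDDDDDDDDDDDDDDDDDDDDDDDDDDDDDDDDDDDDDDDDDDDDDDDDDDDDDDDDDDDDDDDDDDDDDDDDDDDDDDDDDDDDDDDDDDDDDDDDDDDDDDDDDDDDDDDDDDDDDDDDDDDDDDDDDDDDDDDDDDDDDDDDDDDDDDDDDDDDDDDDDDDDDDDD

Answer: DDDDDDDDDDDDDDDDDDDDDDDDDDDDDDDDDDDDDDDDDDDDDDDDDDDDDDDDDDDDDDDDDDDDDDDDDDDDDDDDDDDDDDDDDDDDDDDDDDDDDDDDDDDDDDDDDDDDDDDDDDDDDDDDDDDDDDDDDDDDDDDDDDDDDDDDDDDDDDDDDDDDDDDDDDDDDDDDDDDDDDDDDDDDDDDDDDDDDDDDDDDDDDDDDDDDDDDDDDDDDDDDDDDDDDDDDDDDDDDDDDD


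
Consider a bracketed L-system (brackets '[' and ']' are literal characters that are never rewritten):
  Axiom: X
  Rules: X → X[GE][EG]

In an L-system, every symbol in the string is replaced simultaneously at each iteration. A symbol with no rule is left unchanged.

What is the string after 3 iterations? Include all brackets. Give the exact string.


Answer: X[GE][EG][GE][EG][GE][EG]

Derivation:
Step 0: X
Step 1: X[GE][EG]
Step 2: X[GE][EG][GE][EG]
Step 3: X[GE][EG][GE][EG][GE][EG]


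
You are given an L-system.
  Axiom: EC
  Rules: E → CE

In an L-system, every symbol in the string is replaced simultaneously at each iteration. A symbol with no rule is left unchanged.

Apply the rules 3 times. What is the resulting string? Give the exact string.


Answer: CCCEC

Derivation:
Step 0: EC
Step 1: CEC
Step 2: CCEC
Step 3: CCCEC


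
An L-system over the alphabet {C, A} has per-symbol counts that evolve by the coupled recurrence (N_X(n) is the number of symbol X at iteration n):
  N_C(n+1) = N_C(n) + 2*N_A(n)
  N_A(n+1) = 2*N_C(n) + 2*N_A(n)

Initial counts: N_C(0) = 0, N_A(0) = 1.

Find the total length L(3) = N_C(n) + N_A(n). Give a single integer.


Answer: 50

Derivation:
Step 0: N_C=0, N_A=1, L=1
Step 1: N_C=2, N_A=2, L=4
Step 2: N_C=6, N_A=8, L=14
Step 3: N_C=22, N_A=28, L=50


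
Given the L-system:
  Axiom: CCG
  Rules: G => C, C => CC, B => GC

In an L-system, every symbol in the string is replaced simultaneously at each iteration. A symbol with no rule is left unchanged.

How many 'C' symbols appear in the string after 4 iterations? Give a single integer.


Answer: 40

Derivation:
Step 0: CCG  (2 'C')
Step 1: CCCCC  (5 'C')
Step 2: CCCCCCCCCC  (10 'C')
Step 3: CCCCCCCCCCCCCCCCCCCC  (20 'C')
Step 4: CCCCCCCCCCCCCCCCCCCCCCCCCCCCCCCCCCCCCCCC  (40 'C')


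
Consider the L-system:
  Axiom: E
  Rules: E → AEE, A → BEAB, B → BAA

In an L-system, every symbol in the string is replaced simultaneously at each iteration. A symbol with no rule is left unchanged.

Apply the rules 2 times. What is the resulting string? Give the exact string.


Step 0: E
Step 1: AEE
Step 2: BEABAEEAEE

Answer: BEABAEEAEE


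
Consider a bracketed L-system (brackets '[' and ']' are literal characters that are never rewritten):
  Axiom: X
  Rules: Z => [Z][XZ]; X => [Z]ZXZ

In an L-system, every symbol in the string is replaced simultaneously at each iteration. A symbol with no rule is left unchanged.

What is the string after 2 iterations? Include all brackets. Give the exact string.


Answer: [[Z][XZ]][Z][XZ][Z]ZXZ[Z][XZ]

Derivation:
Step 0: X
Step 1: [Z]ZXZ
Step 2: [[Z][XZ]][Z][XZ][Z]ZXZ[Z][XZ]


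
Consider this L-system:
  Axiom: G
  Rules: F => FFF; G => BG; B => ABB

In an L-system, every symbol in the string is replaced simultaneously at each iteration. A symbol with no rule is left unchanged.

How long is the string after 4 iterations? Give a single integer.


Step 0: length = 1
Step 1: length = 2
Step 2: length = 5
Step 3: length = 12
Step 4: length = 27

Answer: 27


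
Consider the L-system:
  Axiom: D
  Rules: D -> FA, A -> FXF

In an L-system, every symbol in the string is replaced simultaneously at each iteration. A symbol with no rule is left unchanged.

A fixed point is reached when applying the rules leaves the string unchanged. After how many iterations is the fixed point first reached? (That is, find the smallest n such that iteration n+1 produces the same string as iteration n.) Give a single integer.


Step 0: D
Step 1: FA
Step 2: FFXF
Step 3: FFXF  (unchanged — fixed point at step 2)

Answer: 2


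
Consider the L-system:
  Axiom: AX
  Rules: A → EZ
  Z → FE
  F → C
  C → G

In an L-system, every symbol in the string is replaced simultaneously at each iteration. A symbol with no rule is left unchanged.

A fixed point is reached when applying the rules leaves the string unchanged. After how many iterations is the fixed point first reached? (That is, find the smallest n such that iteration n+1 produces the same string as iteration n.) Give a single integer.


Answer: 4

Derivation:
Step 0: AX
Step 1: EZX
Step 2: EFEX
Step 3: ECEX
Step 4: EGEX
Step 5: EGEX  (unchanged — fixed point at step 4)


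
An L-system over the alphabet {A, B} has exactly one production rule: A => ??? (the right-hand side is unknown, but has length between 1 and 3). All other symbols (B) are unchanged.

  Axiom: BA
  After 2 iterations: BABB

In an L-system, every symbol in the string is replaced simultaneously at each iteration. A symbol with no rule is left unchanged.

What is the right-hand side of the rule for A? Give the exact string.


Trying A => AB:
  Step 0: BA
  Step 1: BAB
  Step 2: BABB
Matches the given result.

Answer: AB


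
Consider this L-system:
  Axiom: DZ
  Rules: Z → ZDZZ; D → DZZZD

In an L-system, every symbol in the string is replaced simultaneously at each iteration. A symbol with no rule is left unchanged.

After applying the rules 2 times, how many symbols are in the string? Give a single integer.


Answer: 39

Derivation:
Step 0: length = 2
Step 1: length = 9
Step 2: length = 39


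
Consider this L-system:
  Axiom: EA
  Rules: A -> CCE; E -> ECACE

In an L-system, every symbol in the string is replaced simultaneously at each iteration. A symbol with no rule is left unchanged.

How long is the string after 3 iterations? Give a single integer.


Step 0: length = 2
Step 1: length = 8
Step 2: length = 22
Step 3: length = 56

Answer: 56


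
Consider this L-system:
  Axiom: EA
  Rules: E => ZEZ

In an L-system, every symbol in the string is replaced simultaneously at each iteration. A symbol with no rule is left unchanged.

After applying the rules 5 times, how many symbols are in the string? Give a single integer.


Step 0: length = 2
Step 1: length = 4
Step 2: length = 6
Step 3: length = 8
Step 4: length = 10
Step 5: length = 12

Answer: 12


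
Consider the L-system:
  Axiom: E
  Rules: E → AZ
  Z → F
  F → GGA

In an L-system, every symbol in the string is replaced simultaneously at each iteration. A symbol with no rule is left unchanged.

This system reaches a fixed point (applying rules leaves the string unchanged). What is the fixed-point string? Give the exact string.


Step 0: E
Step 1: AZ
Step 2: AF
Step 3: AGGA
Step 4: AGGA  (unchanged — fixed point at step 3)

Answer: AGGA


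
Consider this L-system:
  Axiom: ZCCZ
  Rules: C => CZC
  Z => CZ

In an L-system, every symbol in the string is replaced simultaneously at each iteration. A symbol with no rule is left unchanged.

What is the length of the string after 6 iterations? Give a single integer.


Answer: 1220

Derivation:
Step 0: length = 4
Step 1: length = 10
Step 2: length = 26
Step 3: length = 68
Step 4: length = 178
Step 5: length = 466
Step 6: length = 1220


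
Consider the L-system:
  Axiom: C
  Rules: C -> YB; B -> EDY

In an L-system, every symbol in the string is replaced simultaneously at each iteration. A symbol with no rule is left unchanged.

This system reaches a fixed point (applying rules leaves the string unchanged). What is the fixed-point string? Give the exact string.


Answer: YEDY

Derivation:
Step 0: C
Step 1: YB
Step 2: YEDY
Step 3: YEDY  (unchanged — fixed point at step 2)


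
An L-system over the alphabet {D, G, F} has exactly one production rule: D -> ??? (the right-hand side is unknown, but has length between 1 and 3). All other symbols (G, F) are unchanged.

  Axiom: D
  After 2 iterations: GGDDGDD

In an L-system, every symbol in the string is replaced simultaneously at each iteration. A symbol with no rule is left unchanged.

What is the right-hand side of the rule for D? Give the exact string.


Trying D -> GDD:
  Step 0: D
  Step 1: GDD
  Step 2: GGDDGDD
Matches the given result.

Answer: GDD


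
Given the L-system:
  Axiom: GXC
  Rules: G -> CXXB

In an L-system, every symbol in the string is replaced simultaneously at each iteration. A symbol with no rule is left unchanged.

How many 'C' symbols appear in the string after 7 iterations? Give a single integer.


Answer: 2

Derivation:
Step 0: GXC  (1 'C')
Step 1: CXXBXC  (2 'C')
Step 2: CXXBXC  (2 'C')
Step 3: CXXBXC  (2 'C')
Step 4: CXXBXC  (2 'C')
Step 5: CXXBXC  (2 'C')
Step 6: CXXBXC  (2 'C')
Step 7: CXXBXC  (2 'C')


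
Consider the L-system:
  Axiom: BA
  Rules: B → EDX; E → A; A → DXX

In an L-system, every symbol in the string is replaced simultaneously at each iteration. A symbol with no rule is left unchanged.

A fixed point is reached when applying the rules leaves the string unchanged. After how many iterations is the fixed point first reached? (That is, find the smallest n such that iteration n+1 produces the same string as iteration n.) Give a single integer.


Step 0: BA
Step 1: EDXDXX
Step 2: ADXDXX
Step 3: DXXDXDXX
Step 4: DXXDXDXX  (unchanged — fixed point at step 3)

Answer: 3
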